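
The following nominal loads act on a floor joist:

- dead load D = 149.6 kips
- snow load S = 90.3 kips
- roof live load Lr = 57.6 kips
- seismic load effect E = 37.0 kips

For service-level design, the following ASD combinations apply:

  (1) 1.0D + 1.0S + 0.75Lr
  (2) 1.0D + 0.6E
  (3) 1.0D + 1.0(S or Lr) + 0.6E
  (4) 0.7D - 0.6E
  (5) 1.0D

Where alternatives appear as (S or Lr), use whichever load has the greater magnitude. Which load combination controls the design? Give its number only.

Combination 1

(S or Lr) → S = 90.3 kips.
(1) 1.0(149.6) + 1.0(90.3) + 0.75(57.6) = 283.10
(2) 1.0(149.6) + 0.6(37.0) = 171.80
(3) 1.0(149.6) + 1.0(90.3) + 0.6(37.0) = 262.10
(4) 0.7(149.6) - 0.6(37.0) = 82.52
(5) 1.0(149.6) = 149.60
The largest value is 283.10 kips from combination 1.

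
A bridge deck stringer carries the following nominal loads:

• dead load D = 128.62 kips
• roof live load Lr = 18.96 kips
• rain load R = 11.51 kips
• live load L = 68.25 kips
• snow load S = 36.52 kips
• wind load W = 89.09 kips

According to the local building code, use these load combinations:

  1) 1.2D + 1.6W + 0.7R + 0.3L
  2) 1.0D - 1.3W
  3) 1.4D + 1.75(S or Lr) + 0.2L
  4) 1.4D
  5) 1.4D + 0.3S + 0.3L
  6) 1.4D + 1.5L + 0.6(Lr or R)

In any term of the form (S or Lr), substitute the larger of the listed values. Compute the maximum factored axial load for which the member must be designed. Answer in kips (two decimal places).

(S or Lr) → S = 36.52 kips; (Lr or R) → Lr = 18.96 kips.
1) 1.2(128.62) + 1.6(89.09) + 0.7(11.51) + 0.3(68.25) = 325.42
2) 1.0(128.62) - 1.3(89.09) = 12.80
3) 1.4(128.62) + 1.75(36.52) + 0.2(68.25) = 257.63
4) 1.4(128.62) = 180.07
5) 1.4(128.62) + 0.3(36.52) + 0.3(68.25) = 211.50
6) 1.4(128.62) + 1.5(68.25) + 0.6(18.96) = 293.82
Combination 1 governs: P_u = 325.42 kips.

325.42 kips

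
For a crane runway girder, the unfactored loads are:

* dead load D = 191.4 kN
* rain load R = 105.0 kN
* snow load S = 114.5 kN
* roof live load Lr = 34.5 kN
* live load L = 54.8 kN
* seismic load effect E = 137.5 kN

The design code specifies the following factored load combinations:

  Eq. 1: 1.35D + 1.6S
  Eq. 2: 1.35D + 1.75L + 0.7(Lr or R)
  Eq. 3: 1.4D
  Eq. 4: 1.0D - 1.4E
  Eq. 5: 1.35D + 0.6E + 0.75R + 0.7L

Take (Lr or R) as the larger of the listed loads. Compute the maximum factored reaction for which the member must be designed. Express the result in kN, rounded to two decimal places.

(Lr or R) → R = 105.0 kN.
Eq. 1: 1.35(191.4) + 1.6(114.5) = 258.39 + 183.20 = 441.59
Eq. 2: 1.35(191.4) + 1.75(54.8) + 0.7(105.0) = 258.39 + 95.90 + 73.50 = 427.79
Eq. 3: 1.4(191.4) = 267.96
Eq. 4: 1.0(191.4) - 1.4(137.5) = 191.40 - 192.50 = -1.10
Eq. 5: 1.35(191.4) + 0.6(137.5) + 0.75(105.0) + 0.7(54.8) = 258.39 + 82.50 + 78.75 + 38.36 = 458.00
The controlling combination is 5, giving 458.00 kN.

458.00 kN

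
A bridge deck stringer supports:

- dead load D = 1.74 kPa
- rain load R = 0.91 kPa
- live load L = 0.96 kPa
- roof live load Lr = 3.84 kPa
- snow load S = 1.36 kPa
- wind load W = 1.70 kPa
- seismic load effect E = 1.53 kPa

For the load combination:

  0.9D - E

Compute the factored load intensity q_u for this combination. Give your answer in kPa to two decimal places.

0.9(1.74) - 1.0(1.53) = 1.57 - 1.53 = 0.04
q_u = 0.04 kPa.

0.04 kPa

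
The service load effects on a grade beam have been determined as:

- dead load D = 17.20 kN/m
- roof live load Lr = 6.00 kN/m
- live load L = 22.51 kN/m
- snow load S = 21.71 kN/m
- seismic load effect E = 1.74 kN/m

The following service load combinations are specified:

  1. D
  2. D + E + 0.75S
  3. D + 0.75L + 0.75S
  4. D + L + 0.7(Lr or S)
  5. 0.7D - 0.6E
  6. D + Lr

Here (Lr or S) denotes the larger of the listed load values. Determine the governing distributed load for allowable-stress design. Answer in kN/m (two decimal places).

54.91 kN/m

(Lr or S) → S = 21.71 kN/m.
1. 1.0(17.20) = 17.20
2. 1.0(17.20) + 1.0(1.74) + 0.75(21.71) = 35.22
3. 1.0(17.20) + 0.75(22.51) + 0.75(21.71) = 50.37
4. 1.0(17.20) + 1.0(22.51) + 0.7(21.71) = 54.91
5. 0.7(17.20) - 0.6(1.74) = 11.00
6. 1.0(17.20) + 1.0(6.00) = 23.20
Combination 4 governs: w = 54.91 kN/m.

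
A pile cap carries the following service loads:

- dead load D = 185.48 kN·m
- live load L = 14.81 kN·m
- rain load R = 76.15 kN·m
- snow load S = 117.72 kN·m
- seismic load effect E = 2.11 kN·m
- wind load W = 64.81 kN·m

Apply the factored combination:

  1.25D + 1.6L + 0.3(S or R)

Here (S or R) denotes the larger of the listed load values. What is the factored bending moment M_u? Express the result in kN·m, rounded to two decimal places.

290.86 kN·m

(S or R) → S = 117.72 kN·m.
1.25(185.48) + 1.6(14.81) + 0.3(117.72) = 290.86
M_u = 290.86 kN·m.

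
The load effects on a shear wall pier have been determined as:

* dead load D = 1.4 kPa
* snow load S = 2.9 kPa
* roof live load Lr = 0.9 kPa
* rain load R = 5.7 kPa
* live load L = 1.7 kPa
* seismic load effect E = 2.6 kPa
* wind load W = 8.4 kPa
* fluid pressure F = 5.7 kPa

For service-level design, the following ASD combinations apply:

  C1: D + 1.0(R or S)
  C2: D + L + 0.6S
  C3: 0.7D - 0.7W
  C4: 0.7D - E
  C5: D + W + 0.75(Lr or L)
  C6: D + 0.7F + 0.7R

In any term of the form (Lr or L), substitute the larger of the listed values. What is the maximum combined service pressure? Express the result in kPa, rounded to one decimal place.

(R or S) → R = 5.7 kPa; (Lr or L) → L = 1.7 kPa.
C1: 1.0(1.4) + 1.0(5.7) = 1.4 + 5.7 = 7.1
C2: 1.0(1.4) + 1.0(1.7) + 0.6(2.9) = 1.4 + 1.7 + 1.7 = 4.8
C3: 0.7(1.4) - 0.7(8.4) = 1.0 - 5.9 = -4.9
C4: 0.7(1.4) - 1.0(2.6) = 1.0 - 2.6 = -1.6
C5: 1.0(1.4) + 1.0(8.4) + 0.75(1.7) = 1.4 + 8.4 + 1.3 = 11.1
C6: 1.0(1.4) + 0.7(5.7) + 0.7(5.7) = 1.4 + 4.0 + 4.0 = 9.4
Combination 5 governs: p = 11.1 kPa.

11.1 kPa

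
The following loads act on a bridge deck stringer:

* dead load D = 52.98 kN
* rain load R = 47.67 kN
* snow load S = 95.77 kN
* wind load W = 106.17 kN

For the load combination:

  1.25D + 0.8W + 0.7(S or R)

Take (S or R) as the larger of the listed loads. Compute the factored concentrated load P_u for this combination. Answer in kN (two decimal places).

218.20 kN

(S or R) → S = 95.77 kN.
1.25(52.98) + 0.8(106.17) + 0.7(95.77) = 218.20
P_u = 218.20 kN.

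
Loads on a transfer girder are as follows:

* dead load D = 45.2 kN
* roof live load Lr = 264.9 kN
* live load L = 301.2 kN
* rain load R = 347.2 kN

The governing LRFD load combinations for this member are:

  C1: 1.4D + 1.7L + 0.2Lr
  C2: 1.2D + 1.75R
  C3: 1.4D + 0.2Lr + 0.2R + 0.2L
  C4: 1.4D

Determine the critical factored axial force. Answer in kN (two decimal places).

661.84 kN

C1: 1.4(45.2) + 1.7(301.2) + 0.2(264.9) = 628.30
C2: 1.2(45.2) + 1.75(347.2) = 661.84
C3: 1.4(45.2) + 0.2(264.9) + 0.2(347.2) + 0.2(301.2) = 245.94
C4: 1.4(45.2) = 63.28
Maximum is from combination 2.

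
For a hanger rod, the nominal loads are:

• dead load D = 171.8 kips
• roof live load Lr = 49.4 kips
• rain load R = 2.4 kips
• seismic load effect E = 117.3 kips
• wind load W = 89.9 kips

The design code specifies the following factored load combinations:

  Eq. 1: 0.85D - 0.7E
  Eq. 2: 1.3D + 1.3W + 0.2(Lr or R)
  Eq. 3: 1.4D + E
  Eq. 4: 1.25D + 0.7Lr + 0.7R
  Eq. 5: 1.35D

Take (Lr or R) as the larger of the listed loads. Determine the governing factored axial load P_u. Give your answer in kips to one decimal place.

(Lr or R) → Lr = 49.4 kips.
Eq. 1: 0.85(171.8) - 0.7(117.3) = 63.9
Eq. 2: 1.3(171.8) + 1.3(89.9) + 0.2(49.4) = 350.1
Eq. 3: 1.4(171.8) + 1.0(117.3) = 357.8
Eq. 4: 1.25(171.8) + 0.7(49.4) + 0.7(2.4) = 251.0
Eq. 5: 1.35(171.8) = 231.9
Maximum is from combination 3.

357.8 kips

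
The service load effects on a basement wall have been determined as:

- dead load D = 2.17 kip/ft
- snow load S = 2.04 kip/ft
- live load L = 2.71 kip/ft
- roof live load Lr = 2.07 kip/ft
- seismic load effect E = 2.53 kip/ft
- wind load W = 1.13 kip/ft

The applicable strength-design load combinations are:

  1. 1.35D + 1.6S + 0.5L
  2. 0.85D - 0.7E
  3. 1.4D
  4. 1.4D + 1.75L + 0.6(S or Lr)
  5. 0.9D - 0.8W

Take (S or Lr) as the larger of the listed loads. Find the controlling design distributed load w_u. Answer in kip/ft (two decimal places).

(S or Lr) → Lr = 2.07 kip/ft.
1. 1.35(2.17) + 1.6(2.04) + 0.5(2.71) = 2.93 + 3.26 + 1.36 = 7.55
2. 0.85(2.17) - 0.7(2.53) = 1.84 - 1.77 = 0.07
3. 1.4(2.17) = 3.04
4. 1.4(2.17) + 1.75(2.71) + 0.6(2.07) = 3.04 + 4.74 + 1.24 = 9.02
5. 0.9(2.17) - 0.8(1.13) = 1.95 - 0.90 = 1.05
Combination 4 governs: w_u = 9.02 kip/ft.

9.02 kip/ft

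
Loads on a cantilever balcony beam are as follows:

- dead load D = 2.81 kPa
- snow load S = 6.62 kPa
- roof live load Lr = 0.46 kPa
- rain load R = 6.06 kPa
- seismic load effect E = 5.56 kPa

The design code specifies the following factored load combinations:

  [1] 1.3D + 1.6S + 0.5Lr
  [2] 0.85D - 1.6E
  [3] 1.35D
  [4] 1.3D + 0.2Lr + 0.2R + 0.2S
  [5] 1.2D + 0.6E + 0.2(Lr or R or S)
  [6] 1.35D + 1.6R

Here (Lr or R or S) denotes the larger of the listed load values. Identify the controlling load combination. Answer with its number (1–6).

Combination 1

(Lr or R or S) → S = 6.62 kPa.
[1] 1.3(2.81) + 1.6(6.62) + 0.5(0.46) = 14.48
[2] 0.85(2.81) - 1.6(5.56) = 2.39 - 8.90 = -6.51
[3] 1.35(2.81) = 3.79
[4] 1.3(2.81) + 0.2(0.46) + 0.2(6.06) + 0.2(6.62) = 6.28
[5] 1.2(2.81) + 0.6(5.56) + 0.2(6.62) = 3.37 + 3.34 + 1.32 = 8.03
[6] 1.35(2.81) + 1.6(6.06) = 3.79 + 9.70 = 13.49
The largest value is 14.48 kPa from combination 1.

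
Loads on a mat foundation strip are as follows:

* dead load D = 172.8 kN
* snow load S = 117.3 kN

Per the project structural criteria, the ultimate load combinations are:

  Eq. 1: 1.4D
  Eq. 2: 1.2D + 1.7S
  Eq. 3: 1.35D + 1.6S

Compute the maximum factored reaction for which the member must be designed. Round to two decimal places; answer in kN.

Eq. 1: 1.4(172.8) = 241.92
Eq. 2: 1.2(172.8) + 1.7(117.3) = 207.36 + 199.41 = 406.77
Eq. 3: 1.35(172.8) + 1.6(117.3) = 233.28 + 187.68 = 420.96
Combination 3 governs: V_u = 420.96 kN.

420.96 kN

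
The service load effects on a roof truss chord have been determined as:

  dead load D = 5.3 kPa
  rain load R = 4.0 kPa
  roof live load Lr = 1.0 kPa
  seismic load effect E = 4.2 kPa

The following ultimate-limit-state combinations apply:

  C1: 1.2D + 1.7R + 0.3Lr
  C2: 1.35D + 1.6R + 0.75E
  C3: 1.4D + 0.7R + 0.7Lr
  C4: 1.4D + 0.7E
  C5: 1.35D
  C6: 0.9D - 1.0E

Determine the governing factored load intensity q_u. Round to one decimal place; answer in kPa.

C1: 1.2(5.3) + 1.7(4.0) + 0.3(1.0) = 13.5
C2: 1.35(5.3) + 1.6(4.0) + 0.75(4.2) = 16.7
C3: 1.4(5.3) + 0.7(4.0) + 0.7(1.0) = 10.9
C4: 1.4(5.3) + 0.7(4.2) = 10.4
C5: 1.35(5.3) = 7.2
C6: 0.9(5.3) - 1.0(4.2) = 0.6
Combination 2 governs: q_u = 16.7 kPa.

16.7 kPa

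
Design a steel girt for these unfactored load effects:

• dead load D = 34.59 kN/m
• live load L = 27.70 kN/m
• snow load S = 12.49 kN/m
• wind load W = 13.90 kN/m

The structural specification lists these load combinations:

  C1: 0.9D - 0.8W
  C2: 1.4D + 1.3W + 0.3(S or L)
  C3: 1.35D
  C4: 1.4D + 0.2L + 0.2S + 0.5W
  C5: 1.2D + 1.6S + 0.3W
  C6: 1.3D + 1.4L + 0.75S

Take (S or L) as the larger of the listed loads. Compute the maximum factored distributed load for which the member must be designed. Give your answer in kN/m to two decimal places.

93.11 kN/m

(S or L) → L = 27.70 kN/m.
C1: 0.9(34.59) - 0.8(13.90) = 31.13 - 11.12 = 20.01
C2: 1.4(34.59) + 1.3(13.90) + 0.3(27.70) = 48.43 + 18.07 + 8.31 = 74.81
C3: 1.35(34.59) = 46.70
C4: 1.4(34.59) + 0.2(27.70) + 0.2(12.49) + 0.5(13.90) = 63.41
C5: 1.2(34.59) + 1.6(12.49) + 0.3(13.90) = 41.51 + 19.98 + 4.17 = 65.66
C6: 1.3(34.59) + 1.4(27.70) + 0.75(12.49) = 93.11
The controlling combination is 6, giving 93.11 kN/m.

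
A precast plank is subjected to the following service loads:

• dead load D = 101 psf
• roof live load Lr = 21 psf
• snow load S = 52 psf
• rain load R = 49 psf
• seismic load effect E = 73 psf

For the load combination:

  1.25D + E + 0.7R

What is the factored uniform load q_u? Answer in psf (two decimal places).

1.25(101) + 1.0(73) + 0.7(49) = 126.25 + 73.00 + 34.30 = 233.55
q_u = 233.55 psf.

233.55 psf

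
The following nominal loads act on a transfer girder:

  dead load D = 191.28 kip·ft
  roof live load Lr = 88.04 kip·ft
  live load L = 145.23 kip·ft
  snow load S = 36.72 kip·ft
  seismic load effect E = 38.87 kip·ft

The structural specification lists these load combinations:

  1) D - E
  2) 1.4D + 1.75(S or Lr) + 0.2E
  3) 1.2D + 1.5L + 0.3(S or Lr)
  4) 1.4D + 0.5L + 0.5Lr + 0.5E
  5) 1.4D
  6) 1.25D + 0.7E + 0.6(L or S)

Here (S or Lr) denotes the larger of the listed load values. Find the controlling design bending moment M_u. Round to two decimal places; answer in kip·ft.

(S or Lr) → Lr = 88.04 kip·ft; (L or S) → L = 145.23 kip·ft.
1) 1.0(191.28) - 1.0(38.87) = 152.41
2) 1.4(191.28) + 1.75(88.04) + 0.2(38.87) = 429.64
3) 1.2(191.28) + 1.5(145.23) + 0.3(88.04) = 473.79
4) 1.4(191.28) + 0.5(145.23) + 0.5(88.04) + 0.5(38.87) = 403.86
5) 1.4(191.28) = 267.79
6) 1.25(191.28) + 0.7(38.87) + 0.6(145.23) = 353.45
The controlling combination is 3, giving 473.79 kip·ft.

473.79 kip·ft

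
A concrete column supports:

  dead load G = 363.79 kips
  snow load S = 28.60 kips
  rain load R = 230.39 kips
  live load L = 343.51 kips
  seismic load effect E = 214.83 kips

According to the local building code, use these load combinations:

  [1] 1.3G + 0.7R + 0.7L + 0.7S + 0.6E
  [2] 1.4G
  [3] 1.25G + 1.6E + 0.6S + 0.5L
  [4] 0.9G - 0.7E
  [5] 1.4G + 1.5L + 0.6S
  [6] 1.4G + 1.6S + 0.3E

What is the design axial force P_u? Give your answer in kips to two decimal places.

[1] 1.3(363.79) + 0.7(230.39) + 0.7(343.51) + 0.7(28.60) + 0.6(214.83) = 1023.58
[2] 1.4(363.79) = 509.31
[3] 1.25(363.79) + 1.6(214.83) + 0.6(28.60) + 0.5(343.51) = 987.38
[4] 0.9(363.79) - 0.7(214.83) = 177.03
[5] 1.4(363.79) + 1.5(343.51) + 0.6(28.60) = 1041.73
[6] 1.4(363.79) + 1.6(28.60) + 0.3(214.83) = 619.52
The controlling combination is 5, giving 1041.73 kips.

1041.73 kips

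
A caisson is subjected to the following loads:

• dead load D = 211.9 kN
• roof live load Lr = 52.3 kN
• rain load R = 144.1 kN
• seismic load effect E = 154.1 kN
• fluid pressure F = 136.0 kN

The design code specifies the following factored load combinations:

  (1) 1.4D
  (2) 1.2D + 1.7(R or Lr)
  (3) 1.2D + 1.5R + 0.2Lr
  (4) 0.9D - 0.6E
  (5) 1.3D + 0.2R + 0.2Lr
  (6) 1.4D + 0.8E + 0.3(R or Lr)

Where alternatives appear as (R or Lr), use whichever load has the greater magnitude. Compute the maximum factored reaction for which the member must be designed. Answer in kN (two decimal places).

499.25 kN

(R or Lr) → R = 144.1 kN.
(1) 1.4(211.9) = 296.66
(2) 1.2(211.9) + 1.7(144.1) = 254.28 + 244.97 = 499.25
(3) 1.2(211.9) + 1.5(144.1) + 0.2(52.3) = 254.28 + 216.15 + 10.46 = 480.89
(4) 0.9(211.9) - 0.6(154.1) = 190.71 - 92.46 = 98.25
(5) 1.3(211.9) + 0.2(144.1) + 0.2(52.3) = 275.47 + 28.82 + 10.46 = 314.75
(6) 1.4(211.9) + 0.8(154.1) + 0.3(144.1) = 296.66 + 123.28 + 43.23 = 463.17
Maximum is from combination 2.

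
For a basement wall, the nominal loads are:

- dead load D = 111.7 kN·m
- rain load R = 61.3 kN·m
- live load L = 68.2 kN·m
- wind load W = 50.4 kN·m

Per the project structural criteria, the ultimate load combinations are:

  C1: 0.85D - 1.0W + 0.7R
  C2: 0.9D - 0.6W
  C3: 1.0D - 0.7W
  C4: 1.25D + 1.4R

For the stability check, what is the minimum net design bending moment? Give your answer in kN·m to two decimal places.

70.29 kN·m

C1: 0.85(111.7) - 1.0(50.4) + 0.7(61.3) = 87.46
C2: 0.9(111.7) - 0.6(50.4) = 70.29
C3: 1.0(111.7) - 0.7(50.4) = 76.42
C4: 1.25(111.7) + 1.4(61.3) = 225.45
Combination 2 gives the minimum: 70.29 kN·m.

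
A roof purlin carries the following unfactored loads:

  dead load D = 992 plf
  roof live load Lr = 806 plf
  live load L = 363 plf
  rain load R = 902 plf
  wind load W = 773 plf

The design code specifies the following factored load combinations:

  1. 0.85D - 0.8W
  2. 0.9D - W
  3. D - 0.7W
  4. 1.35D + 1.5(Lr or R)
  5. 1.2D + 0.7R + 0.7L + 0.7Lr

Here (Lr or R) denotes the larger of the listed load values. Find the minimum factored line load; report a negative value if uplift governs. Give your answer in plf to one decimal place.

119.8 plf

(Lr or R) → R = 902 plf.
1. 0.85(992) - 0.8(773) = 843.2 - 618.4 = 224.8
2. 0.9(992) - 1.0(773) = 892.8 - 773.0 = 119.8
3. 1.0(992) - 0.7(773) = 992.0 - 541.1 = 450.9
4. 1.35(992) + 1.5(902) = 1339.2 + 1353.0 = 2692.2
5. 1.2(992) + 0.7(902) + 0.7(363) + 0.7(806) = 1190.4 + 631.4 + 254.1 + 564.2 = 2640.1
Combination 2 gives the minimum: 119.8 plf.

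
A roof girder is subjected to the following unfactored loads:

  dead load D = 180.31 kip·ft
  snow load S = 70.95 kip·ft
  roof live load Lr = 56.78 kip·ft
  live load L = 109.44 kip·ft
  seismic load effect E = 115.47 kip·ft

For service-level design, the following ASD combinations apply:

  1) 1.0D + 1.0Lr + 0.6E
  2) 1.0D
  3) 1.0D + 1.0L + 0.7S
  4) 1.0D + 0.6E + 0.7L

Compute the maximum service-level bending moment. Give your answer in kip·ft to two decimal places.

339.42 kip·ft

1) 1.0(180.31) + 1.0(56.78) + 0.6(115.47) = 180.31 + 56.78 + 69.28 = 306.37
2) 1.0(180.31) = 180.31
3) 1.0(180.31) + 1.0(109.44) + 0.7(70.95) = 180.31 + 109.44 + 49.67 = 339.42
4) 1.0(180.31) + 0.6(115.47) + 0.7(109.44) = 180.31 + 69.28 + 76.61 = 326.20
Combination 3 governs: M = 339.42 kip·ft.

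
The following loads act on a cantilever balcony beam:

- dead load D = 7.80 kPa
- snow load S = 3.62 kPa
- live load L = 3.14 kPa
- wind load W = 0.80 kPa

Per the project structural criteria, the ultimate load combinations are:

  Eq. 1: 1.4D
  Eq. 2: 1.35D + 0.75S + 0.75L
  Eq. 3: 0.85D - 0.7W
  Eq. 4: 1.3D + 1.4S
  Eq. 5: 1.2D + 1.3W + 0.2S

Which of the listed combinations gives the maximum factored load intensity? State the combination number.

Combination 2

Eq. 1: 1.4(7.80) = 10.92
Eq. 2: 1.35(7.80) + 0.75(3.62) + 0.75(3.14) = 15.60
Eq. 3: 0.85(7.80) - 0.7(0.80) = 6.63 - 0.56 = 6.07
Eq. 4: 1.3(7.80) + 1.4(3.62) = 10.14 + 5.07 = 15.21
Eq. 5: 1.2(7.80) + 1.3(0.80) + 0.2(3.62) = 9.36 + 1.04 + 0.72 = 11.12
The largest value is 15.60 kPa from combination 2.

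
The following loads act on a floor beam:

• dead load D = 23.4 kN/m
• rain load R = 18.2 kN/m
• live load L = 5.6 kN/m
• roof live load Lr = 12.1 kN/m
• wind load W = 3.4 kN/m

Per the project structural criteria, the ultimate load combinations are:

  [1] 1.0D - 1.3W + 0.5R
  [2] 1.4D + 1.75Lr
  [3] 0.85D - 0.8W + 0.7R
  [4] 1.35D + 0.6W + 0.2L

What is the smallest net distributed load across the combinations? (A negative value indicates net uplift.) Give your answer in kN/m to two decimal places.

[1] 1.0(23.4) - 1.3(3.4) + 0.5(18.2) = 23.40 - 4.42 + 9.10 = 28.08
[2] 1.4(23.4) + 1.75(12.1) = 32.76 + 21.18 = 53.94
[3] 0.85(23.4) - 0.8(3.4) + 0.7(18.2) = 19.89 - 2.72 + 12.74 = 29.91
[4] 1.35(23.4) + 0.6(3.4) + 0.2(5.6) = 31.59 + 2.04 + 1.12 = 34.75
Combination 1 gives the minimum: 28.08 kN/m.

28.08 kN/m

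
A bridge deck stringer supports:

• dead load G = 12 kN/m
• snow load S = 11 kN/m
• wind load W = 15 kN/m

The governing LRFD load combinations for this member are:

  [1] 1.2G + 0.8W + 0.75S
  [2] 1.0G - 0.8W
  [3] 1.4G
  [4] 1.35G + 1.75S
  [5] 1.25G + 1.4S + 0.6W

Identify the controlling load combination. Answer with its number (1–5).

[1] 1.2(12) + 0.8(15) + 0.75(11) = 14.4 + 12.0 + 8.3 = 34.7
[2] 1.0(12) - 0.8(15) = 12.0 - 12.0 = 0.0
[3] 1.4(12) = 16.8
[4] 1.35(12) + 1.75(11) = 16.2 + 19.3 = 35.5
[5] 1.25(12) + 1.4(11) + 0.6(15) = 15.0 + 15.4 + 9.0 = 39.4
The largest value is 39.4 kN/m from combination 5.

Combination 5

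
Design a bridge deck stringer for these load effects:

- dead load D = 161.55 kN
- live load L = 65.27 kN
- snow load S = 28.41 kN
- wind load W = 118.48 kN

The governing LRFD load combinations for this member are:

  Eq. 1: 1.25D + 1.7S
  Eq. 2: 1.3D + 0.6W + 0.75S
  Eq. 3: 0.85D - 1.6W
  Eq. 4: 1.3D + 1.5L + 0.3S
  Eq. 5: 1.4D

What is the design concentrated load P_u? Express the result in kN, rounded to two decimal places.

316.44 kN

Eq. 1: 1.25(161.55) + 1.7(28.41) = 250.23
Eq. 2: 1.3(161.55) + 0.6(118.48) + 0.75(28.41) = 302.41
Eq. 3: 0.85(161.55) - 1.6(118.48) = -52.25
Eq. 4: 1.3(161.55) + 1.5(65.27) + 0.3(28.41) = 316.44
Eq. 5: 1.4(161.55) = 226.17
The controlling combination is 4, giving 316.44 kN.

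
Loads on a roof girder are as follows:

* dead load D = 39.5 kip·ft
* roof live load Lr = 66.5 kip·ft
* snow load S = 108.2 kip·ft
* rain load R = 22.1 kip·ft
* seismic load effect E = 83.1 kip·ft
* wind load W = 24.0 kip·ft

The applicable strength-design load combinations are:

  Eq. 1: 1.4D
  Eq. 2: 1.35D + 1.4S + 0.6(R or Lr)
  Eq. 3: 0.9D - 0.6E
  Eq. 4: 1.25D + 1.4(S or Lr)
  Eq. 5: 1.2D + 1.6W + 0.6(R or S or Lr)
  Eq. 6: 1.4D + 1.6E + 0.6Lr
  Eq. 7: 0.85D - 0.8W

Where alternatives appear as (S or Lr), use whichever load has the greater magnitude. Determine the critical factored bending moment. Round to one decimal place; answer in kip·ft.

244.7 kip·ft

(R or Lr) → Lr = 66.5 kip·ft; (S or Lr) → S = 108.2 kip·ft; (R or S or Lr) → S = 108.2 kip·ft.
Eq. 1: 1.4(39.5) = 55.3
Eq. 2: 1.35(39.5) + 1.4(108.2) + 0.6(66.5) = 53.3 + 151.5 + 39.9 = 244.7
Eq. 3: 0.9(39.5) - 0.6(83.1) = 35.6 - 49.9 = -14.3
Eq. 4: 1.25(39.5) + 1.4(108.2) = 49.4 + 151.5 = 200.9
Eq. 5: 1.2(39.5) + 1.6(24.0) + 0.6(108.2) = 47.4 + 38.4 + 64.9 = 150.7
Eq. 6: 1.4(39.5) + 1.6(83.1) + 0.6(66.5) = 55.3 + 133.0 + 39.9 = 228.2
Eq. 7: 0.85(39.5) - 0.8(24.0) = 33.6 - 19.2 = 14.4
Combination 2 governs: M_u = 244.7 kip·ft.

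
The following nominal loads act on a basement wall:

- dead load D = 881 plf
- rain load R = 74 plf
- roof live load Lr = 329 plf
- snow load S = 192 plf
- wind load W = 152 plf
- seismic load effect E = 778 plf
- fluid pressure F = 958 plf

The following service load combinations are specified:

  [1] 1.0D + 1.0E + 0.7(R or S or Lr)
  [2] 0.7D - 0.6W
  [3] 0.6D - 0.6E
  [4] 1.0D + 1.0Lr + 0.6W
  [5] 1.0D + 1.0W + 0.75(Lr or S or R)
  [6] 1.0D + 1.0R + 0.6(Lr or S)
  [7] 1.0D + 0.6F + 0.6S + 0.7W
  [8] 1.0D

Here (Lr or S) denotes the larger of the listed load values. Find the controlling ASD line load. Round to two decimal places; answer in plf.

(R or S or Lr) → Lr = 329 plf; (Lr or S or R) → Lr = 329 plf; (Lr or S) → Lr = 329 plf.
[1] 1.0(881) + 1.0(778) + 0.7(329) = 881.00 + 778.00 + 230.30 = 1889.30
[2] 0.7(881) - 0.6(152) = 616.70 - 91.20 = 525.50
[3] 0.6(881) - 0.6(778) = 528.60 - 466.80 = 61.80
[4] 1.0(881) + 1.0(329) + 0.6(152) = 881.00 + 329.00 + 91.20 = 1301.20
[5] 1.0(881) + 1.0(152) + 0.75(329) = 881.00 + 152.00 + 246.75 = 1279.75
[6] 1.0(881) + 1.0(74) + 0.6(329) = 881.00 + 74.00 + 197.40 = 1152.40
[7] 1.0(881) + 0.6(958) + 0.6(192) + 0.7(152) = 881.00 + 574.80 + 115.20 + 106.40 = 1677.40
[8] 1.0(881) = 881.00
The controlling combination is 1, giving 1889.30 plf.

1889.30 plf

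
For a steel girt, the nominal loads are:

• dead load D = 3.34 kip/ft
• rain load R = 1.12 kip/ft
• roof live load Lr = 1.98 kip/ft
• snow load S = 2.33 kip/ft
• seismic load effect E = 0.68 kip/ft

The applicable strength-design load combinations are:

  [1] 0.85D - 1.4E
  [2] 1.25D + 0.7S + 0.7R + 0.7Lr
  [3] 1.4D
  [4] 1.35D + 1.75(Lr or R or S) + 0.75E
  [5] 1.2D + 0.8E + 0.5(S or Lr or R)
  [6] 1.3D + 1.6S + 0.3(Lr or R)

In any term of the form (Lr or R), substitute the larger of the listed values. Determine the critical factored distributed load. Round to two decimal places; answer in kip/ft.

9.10 kip/ft

(Lr or R or S) → S = 2.33 kip/ft; (S or Lr or R) → S = 2.33 kip/ft; (Lr or R) → Lr = 1.98 kip/ft.
[1] 0.85(3.34) - 1.4(0.68) = 2.84 - 0.95 = 1.89
[2] 1.25(3.34) + 0.7(2.33) + 0.7(1.12) + 0.7(1.98) = 4.18 + 1.63 + 0.78 + 1.39 = 7.98
[3] 1.4(3.34) = 4.68
[4] 1.35(3.34) + 1.75(2.33) + 0.75(0.68) = 4.51 + 4.08 + 0.51 = 9.10
[5] 1.2(3.34) + 0.8(0.68) + 0.5(2.33) = 4.01 + 0.54 + 1.17 = 5.72
[6] 1.3(3.34) + 1.6(2.33) + 0.3(1.98) = 4.34 + 3.73 + 0.59 = 8.66
Maximum is from combination 4.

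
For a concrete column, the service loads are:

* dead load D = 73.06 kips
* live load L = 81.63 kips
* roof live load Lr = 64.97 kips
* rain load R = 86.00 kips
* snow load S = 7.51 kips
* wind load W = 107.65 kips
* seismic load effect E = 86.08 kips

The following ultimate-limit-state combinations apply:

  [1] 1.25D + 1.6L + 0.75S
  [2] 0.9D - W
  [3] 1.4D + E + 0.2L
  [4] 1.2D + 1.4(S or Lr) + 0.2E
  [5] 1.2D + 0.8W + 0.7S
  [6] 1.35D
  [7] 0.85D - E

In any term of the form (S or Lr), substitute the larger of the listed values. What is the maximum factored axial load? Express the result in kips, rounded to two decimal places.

(S or Lr) → Lr = 64.97 kips.
[1] 1.25(73.06) + 1.6(81.63) + 0.75(7.51) = 91.33 + 130.61 + 5.63 = 227.57
[2] 0.9(73.06) - 1.0(107.65) = 65.75 - 107.65 = -41.90
[3] 1.4(73.06) + 1.0(86.08) + 0.2(81.63) = 102.28 + 86.08 + 16.33 = 204.69
[4] 1.2(73.06) + 1.4(64.97) + 0.2(86.08) = 87.67 + 90.96 + 17.22 = 195.85
[5] 1.2(73.06) + 0.8(107.65) + 0.7(7.51) = 87.67 + 86.12 + 5.26 = 179.05
[6] 1.35(73.06) = 98.63
[7] 0.85(73.06) - 1.0(86.08) = 62.10 - 86.08 = -23.98
Maximum is from combination 1.

227.57 kips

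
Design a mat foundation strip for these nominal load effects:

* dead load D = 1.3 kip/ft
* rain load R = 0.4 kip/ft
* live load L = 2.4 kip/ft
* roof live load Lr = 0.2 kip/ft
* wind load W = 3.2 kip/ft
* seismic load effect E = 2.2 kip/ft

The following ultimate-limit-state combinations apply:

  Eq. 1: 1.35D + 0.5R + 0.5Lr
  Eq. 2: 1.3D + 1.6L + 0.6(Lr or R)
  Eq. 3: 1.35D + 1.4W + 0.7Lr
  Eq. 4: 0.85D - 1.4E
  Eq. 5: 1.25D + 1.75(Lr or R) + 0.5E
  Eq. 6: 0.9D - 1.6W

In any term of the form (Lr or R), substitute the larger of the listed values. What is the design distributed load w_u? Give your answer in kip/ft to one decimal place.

(Lr or R) → R = 0.4 kip/ft.
Eq. 1: 1.35(1.3) + 0.5(0.4) + 0.5(0.2) = 1.8 + 0.2 + 0.1 = 2.1
Eq. 2: 1.3(1.3) + 1.6(2.4) + 0.6(0.4) = 5.8
Eq. 3: 1.35(1.3) + 1.4(3.2) + 0.7(0.2) = 1.8 + 4.5 + 0.1 = 6.4
Eq. 4: 0.85(1.3) - 1.4(2.2) = 1.1 - 3.1 = -2.0
Eq. 5: 1.25(1.3) + 1.75(0.4) + 0.5(2.2) = 1.6 + 0.7 + 1.1 = 3.4
Eq. 6: 0.9(1.3) - 1.6(3.2) = -4.0
Maximum is from combination 3.

6.4 kip/ft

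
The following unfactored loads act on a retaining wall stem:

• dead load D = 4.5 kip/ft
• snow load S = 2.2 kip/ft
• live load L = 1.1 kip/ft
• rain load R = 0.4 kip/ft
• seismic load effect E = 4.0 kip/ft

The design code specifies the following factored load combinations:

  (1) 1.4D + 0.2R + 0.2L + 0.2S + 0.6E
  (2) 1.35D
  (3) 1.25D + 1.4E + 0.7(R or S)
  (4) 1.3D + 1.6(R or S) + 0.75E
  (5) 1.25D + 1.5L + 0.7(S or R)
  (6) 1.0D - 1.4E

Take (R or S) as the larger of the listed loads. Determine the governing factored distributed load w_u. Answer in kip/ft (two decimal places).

12.77 kip/ft

(R or S) → S = 2.2 kip/ft; (S or R) → S = 2.2 kip/ft.
(1) 1.4(4.5) + 0.2(0.4) + 0.2(1.1) + 0.2(2.2) + 0.6(4.0) = 6.30 + 0.08 + 0.22 + 0.44 + 2.40 = 9.44
(2) 1.35(4.5) = 6.08
(3) 1.25(4.5) + 1.4(4.0) + 0.7(2.2) = 5.63 + 5.60 + 1.54 = 12.77
(4) 1.3(4.5) + 1.6(2.2) + 0.75(4.0) = 5.85 + 3.52 + 3.00 = 12.37
(5) 1.25(4.5) + 1.5(1.1) + 0.7(2.2) = 5.63 + 1.65 + 1.54 = 8.82
(6) 1.0(4.5) - 1.4(4.0) = 4.50 - 5.60 = -1.10
Maximum is from combination 3.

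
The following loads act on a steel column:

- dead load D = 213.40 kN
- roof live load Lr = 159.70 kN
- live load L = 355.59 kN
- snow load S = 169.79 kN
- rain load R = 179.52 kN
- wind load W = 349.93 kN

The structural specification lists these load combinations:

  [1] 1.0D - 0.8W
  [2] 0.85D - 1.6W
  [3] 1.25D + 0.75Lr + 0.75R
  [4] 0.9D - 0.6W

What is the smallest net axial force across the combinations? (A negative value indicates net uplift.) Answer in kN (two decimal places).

-378.50 kN

[1] 1.0(213.40) - 0.8(349.93) = 213.40 - 279.94 = -66.54
[2] 0.85(213.40) - 1.6(349.93) = 181.39 - 559.89 = -378.50
[3] 1.25(213.40) + 0.75(159.70) + 0.75(179.52) = 266.75 + 119.78 + 134.64 = 521.17
[4] 0.9(213.40) - 0.6(349.93) = 192.06 - 209.96 = -17.90
Combination 2 gives the minimum: -378.50 kN.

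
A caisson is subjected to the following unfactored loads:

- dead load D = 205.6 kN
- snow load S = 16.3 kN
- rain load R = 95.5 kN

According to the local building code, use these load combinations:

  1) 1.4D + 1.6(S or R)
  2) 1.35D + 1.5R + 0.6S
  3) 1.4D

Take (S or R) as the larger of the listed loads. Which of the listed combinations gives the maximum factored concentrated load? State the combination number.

Combination 1

(S or R) → R = 95.5 kN.
1) 1.4(205.6) + 1.6(95.5) = 440.64
2) 1.35(205.6) + 1.5(95.5) + 0.6(16.3) = 430.59
3) 1.4(205.6) = 287.84
The largest value is 440.64 kN from combination 1.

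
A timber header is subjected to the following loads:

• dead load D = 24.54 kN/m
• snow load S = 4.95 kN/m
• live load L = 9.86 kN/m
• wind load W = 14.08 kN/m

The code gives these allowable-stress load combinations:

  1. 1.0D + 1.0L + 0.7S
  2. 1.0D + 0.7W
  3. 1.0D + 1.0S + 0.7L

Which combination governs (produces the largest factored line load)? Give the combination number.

1. 1.0(24.54) + 1.0(9.86) + 0.7(4.95) = 24.54 + 9.86 + 3.47 = 37.87
2. 1.0(24.54) + 0.7(14.08) = 24.54 + 9.86 = 34.40
3. 1.0(24.54) + 1.0(4.95) + 0.7(9.86) = 24.54 + 4.95 + 6.90 = 36.39
The largest value is 37.87 kN/m from combination 1.

Combination 1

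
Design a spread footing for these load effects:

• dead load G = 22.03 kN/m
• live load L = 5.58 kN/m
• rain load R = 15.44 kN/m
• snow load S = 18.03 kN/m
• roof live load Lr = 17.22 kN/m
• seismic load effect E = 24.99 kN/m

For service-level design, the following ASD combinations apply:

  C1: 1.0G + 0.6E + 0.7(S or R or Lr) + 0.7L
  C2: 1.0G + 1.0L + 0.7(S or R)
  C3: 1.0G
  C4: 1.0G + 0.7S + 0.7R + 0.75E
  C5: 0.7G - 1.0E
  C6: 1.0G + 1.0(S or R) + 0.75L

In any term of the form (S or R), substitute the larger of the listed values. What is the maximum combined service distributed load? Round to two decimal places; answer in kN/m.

(S or R or Lr) → S = 18.03 kN/m; (S or R) → S = 18.03 kN/m.
C1: 1.0(22.03) + 0.6(24.99) + 0.7(18.03) + 0.7(5.58) = 53.55
C2: 1.0(22.03) + 1.0(5.58) + 0.7(18.03) = 40.23
C3: 1.0(22.03) = 22.03
C4: 1.0(22.03) + 0.7(18.03) + 0.7(15.44) + 0.75(24.99) = 64.20
C5: 0.7(22.03) - 1.0(24.99) = -9.57
C6: 1.0(22.03) + 1.0(18.03) + 0.75(5.58) = 44.25
Combination 4 governs: w = 64.20 kN/m.

64.20 kN/m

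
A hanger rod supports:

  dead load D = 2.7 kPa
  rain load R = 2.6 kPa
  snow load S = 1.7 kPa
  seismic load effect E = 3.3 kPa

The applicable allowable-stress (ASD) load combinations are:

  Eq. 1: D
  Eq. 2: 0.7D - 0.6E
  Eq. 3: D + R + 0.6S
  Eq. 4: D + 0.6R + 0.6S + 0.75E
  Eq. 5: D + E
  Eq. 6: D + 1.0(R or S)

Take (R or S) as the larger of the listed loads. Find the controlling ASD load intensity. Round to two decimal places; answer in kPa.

7.76 kPa

(R or S) → R = 2.6 kPa.
Eq. 1: 1.0(2.7) = 2.70
Eq. 2: 0.7(2.7) - 0.6(3.3) = 1.89 - 1.98 = -0.09
Eq. 3: 1.0(2.7) + 1.0(2.6) + 0.6(1.7) = 2.70 + 2.60 + 1.02 = 6.32
Eq. 4: 1.0(2.7) + 0.6(2.6) + 0.6(1.7) + 0.75(3.3) = 2.70 + 1.56 + 1.02 + 2.48 = 7.76
Eq. 5: 1.0(2.7) + 1.0(3.3) = 2.70 + 3.30 = 6.00
Eq. 6: 1.0(2.7) + 1.0(2.6) = 2.70 + 2.60 = 5.30
Combination 4 governs: q = 7.76 kPa.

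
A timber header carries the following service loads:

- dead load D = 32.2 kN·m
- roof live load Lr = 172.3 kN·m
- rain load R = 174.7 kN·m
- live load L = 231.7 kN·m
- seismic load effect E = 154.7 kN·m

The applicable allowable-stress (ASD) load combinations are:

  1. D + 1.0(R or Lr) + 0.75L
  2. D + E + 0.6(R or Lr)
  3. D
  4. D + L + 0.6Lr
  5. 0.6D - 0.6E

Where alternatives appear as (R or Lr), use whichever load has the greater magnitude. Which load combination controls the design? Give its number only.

(R or Lr) → R = 174.7 kN·m.
1. 1.0(32.2) + 1.0(174.7) + 0.75(231.7) = 32.2 + 174.7 + 173.8 = 380.7
2. 1.0(32.2) + 1.0(154.7) + 0.6(174.7) = 32.2 + 154.7 + 104.8 = 291.7
3. 1.0(32.2) = 32.2
4. 1.0(32.2) + 1.0(231.7) + 0.6(172.3) = 32.2 + 231.7 + 103.4 = 367.3
5. 0.6(32.2) - 0.6(154.7) = 19.3 - 92.8 = -73.5
The largest value is 380.7 kN·m from combination 1.

Combination 1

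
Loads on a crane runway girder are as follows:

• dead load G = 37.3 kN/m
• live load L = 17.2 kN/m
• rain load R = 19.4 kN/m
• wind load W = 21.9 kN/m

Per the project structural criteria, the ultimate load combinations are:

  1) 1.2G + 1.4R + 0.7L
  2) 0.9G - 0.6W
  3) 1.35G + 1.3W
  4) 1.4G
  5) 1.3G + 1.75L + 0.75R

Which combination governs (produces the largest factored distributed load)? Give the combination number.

Combination 5

1) 1.2(37.3) + 1.4(19.4) + 0.7(17.2) = 84.0
2) 0.9(37.3) - 0.6(21.9) = 20.4
3) 1.35(37.3) + 1.3(21.9) = 78.8
4) 1.4(37.3) = 52.2
5) 1.3(37.3) + 1.75(17.2) + 0.75(19.4) = 93.1
The largest value is 93.1 kN/m from combination 5.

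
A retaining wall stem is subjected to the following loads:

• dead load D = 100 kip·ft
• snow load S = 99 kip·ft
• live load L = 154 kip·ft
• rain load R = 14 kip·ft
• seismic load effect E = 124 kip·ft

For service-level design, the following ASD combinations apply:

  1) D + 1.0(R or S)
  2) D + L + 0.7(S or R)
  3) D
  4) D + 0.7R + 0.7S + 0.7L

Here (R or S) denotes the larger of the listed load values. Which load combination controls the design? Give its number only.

Combination 2

(R or S) → S = 99 kip·ft; (S or R) → S = 99 kip·ft.
1) 1.0(100) + 1.0(99) = 100.00 + 99.00 = 199.00
2) 1.0(100) + 1.0(154) + 0.7(99) = 100.00 + 154.00 + 69.30 = 323.30
3) 1.0(100) = 100.00
4) 1.0(100) + 0.7(14) + 0.7(99) + 0.7(154) = 100.00 + 9.80 + 69.30 + 107.80 = 286.90
The largest value is 323.30 kip·ft from combination 2.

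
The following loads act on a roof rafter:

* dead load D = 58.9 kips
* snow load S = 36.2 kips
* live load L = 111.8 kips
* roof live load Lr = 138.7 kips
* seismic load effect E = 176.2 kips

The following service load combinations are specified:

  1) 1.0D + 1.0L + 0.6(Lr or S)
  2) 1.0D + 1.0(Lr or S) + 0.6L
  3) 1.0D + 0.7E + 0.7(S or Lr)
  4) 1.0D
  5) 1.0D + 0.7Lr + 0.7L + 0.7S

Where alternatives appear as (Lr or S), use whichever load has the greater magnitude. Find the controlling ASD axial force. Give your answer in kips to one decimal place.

279.3 kips

(Lr or S) → Lr = 138.7 kips; (S or Lr) → Lr = 138.7 kips.
1) 1.0(58.9) + 1.0(111.8) + 0.6(138.7) = 58.9 + 111.8 + 83.2 = 253.9
2) 1.0(58.9) + 1.0(138.7) + 0.6(111.8) = 58.9 + 138.7 + 67.1 = 264.7
3) 1.0(58.9) + 0.7(176.2) + 0.7(138.7) = 58.9 + 123.3 + 97.1 = 279.3
4) 1.0(58.9) = 58.9
5) 1.0(58.9) + 0.7(138.7) + 0.7(111.8) + 0.7(36.2) = 58.9 + 97.1 + 78.3 + 25.3 = 259.6
Maximum is from combination 3.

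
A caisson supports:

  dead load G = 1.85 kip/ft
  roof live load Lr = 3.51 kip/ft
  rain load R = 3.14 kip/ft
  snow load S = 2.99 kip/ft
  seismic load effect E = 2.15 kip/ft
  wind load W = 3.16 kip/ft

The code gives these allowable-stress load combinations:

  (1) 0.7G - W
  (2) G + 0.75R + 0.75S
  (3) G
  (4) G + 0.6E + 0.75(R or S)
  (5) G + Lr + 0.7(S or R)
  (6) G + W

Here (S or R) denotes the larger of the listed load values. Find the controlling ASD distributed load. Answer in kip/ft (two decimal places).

7.56 kip/ft

(R or S) → R = 3.14 kip/ft; (S or R) → R = 3.14 kip/ft.
(1) 0.7(1.85) - 1.0(3.16) = -1.87
(2) 1.0(1.85) + 0.75(3.14) + 0.75(2.99) = 1.85 + 2.36 + 2.24 = 6.45
(3) 1.0(1.85) = 1.85
(4) 1.0(1.85) + 0.6(2.15) + 0.75(3.14) = 1.85 + 1.29 + 2.36 = 5.50
(5) 1.0(1.85) + 1.0(3.51) + 0.7(3.14) = 1.85 + 3.51 + 2.20 = 7.56
(6) 1.0(1.85) + 1.0(3.16) = 1.85 + 3.16 = 5.01
Combination 5 governs: w = 7.56 kip/ft.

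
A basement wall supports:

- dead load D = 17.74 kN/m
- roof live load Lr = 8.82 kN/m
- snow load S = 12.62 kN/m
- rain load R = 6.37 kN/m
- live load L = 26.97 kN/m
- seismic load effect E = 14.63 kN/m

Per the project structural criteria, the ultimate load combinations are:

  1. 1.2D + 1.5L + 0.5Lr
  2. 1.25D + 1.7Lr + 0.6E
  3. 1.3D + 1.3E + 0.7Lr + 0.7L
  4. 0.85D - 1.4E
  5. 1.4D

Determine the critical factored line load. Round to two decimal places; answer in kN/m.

1. 1.2(17.74) + 1.5(26.97) + 0.5(8.82) = 66.15
2. 1.25(17.74) + 1.7(8.82) + 0.6(14.63) = 22.18 + 14.99 + 8.78 = 45.95
3. 1.3(17.74) + 1.3(14.63) + 0.7(8.82) + 0.7(26.97) = 23.06 + 19.02 + 6.17 + 18.88 = 67.13
4. 0.85(17.74) - 1.4(14.63) = 15.08 - 20.48 = -5.40
5. 1.4(17.74) = 24.84
The controlling combination is 3, giving 67.13 kN/m.

67.13 kN/m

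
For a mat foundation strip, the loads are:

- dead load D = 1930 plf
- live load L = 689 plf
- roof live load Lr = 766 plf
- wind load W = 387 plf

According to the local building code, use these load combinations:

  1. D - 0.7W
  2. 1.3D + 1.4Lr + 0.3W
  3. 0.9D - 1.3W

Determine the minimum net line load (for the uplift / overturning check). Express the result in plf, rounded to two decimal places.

1233.90 plf

1. 1.0(1930) - 0.7(387) = 1659.10
2. 1.3(1930) + 1.4(766) + 0.3(387) = 3697.50
3. 0.9(1930) - 1.3(387) = 1233.90
Combination 3 gives the minimum: 1233.90 plf.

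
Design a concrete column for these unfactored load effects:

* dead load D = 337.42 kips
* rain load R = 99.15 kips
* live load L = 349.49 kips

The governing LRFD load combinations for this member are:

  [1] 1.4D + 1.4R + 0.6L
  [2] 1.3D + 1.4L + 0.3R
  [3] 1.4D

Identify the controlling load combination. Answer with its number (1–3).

Combination 2

[1] 1.4(337.42) + 1.4(99.15) + 0.6(349.49) = 472.39 + 138.81 + 209.69 = 820.89
[2] 1.3(337.42) + 1.4(349.49) + 0.3(99.15) = 957.68
[3] 1.4(337.42) = 472.39
The largest value is 957.68 kips from combination 2.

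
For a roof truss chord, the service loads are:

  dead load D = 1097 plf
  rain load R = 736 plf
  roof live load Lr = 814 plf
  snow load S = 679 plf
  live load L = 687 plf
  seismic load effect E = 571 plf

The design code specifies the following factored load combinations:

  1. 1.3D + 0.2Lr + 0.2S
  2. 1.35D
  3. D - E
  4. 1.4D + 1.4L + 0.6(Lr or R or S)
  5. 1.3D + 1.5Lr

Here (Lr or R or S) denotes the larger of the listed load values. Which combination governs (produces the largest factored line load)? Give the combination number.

(Lr or R or S) → Lr = 814 plf.
1. 1.3(1097) + 0.2(814) + 0.2(679) = 1426.10 + 162.80 + 135.80 = 1724.70
2. 1.35(1097) = 1480.95
3. 1.0(1097) - 1.0(571) = 1097.00 - 571.00 = 526.00
4. 1.4(1097) + 1.4(687) + 0.6(814) = 1535.80 + 961.80 + 488.40 = 2986.00
5. 1.3(1097) + 1.5(814) = 1426.10 + 1221.00 = 2647.10
The largest value is 2986.00 plf from combination 4.

Combination 4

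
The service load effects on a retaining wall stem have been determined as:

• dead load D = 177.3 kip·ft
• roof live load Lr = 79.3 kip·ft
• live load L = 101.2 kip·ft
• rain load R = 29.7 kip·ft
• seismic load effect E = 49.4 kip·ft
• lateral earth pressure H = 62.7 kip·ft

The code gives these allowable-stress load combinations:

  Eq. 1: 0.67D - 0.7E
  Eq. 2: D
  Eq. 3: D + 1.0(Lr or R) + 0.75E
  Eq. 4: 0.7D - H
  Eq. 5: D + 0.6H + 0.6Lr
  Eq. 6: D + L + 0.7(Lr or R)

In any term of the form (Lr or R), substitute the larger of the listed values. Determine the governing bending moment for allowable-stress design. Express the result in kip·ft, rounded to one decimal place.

(Lr or R) → Lr = 79.3 kip·ft.
Eq. 1: 0.67(177.3) - 0.7(49.4) = 118.8 - 34.6 = 84.2
Eq. 2: 1.0(177.3) = 177.3
Eq. 3: 1.0(177.3) + 1.0(79.3) + 0.75(49.4) = 177.3 + 79.3 + 37.1 = 293.7
Eq. 4: 0.7(177.3) - 1.0(62.7) = 124.1 - 62.7 = 61.4
Eq. 5: 1.0(177.3) + 0.6(62.7) + 0.6(79.3) = 177.3 + 37.6 + 47.6 = 262.5
Eq. 6: 1.0(177.3) + 1.0(101.2) + 0.7(79.3) = 177.3 + 101.2 + 55.5 = 334.0
Combination 6 governs: M = 334.0 kip·ft.

334.0 kip·ft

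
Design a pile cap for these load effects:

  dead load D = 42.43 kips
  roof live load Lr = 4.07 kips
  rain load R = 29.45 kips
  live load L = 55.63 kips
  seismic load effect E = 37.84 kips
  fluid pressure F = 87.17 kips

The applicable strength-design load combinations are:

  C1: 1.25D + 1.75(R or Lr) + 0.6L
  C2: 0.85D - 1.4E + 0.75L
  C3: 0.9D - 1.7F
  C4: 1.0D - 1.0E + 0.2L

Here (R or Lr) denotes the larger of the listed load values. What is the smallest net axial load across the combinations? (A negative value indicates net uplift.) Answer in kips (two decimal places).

-110.00 kips

(R or Lr) → R = 29.45 kips.
C1: 1.25(42.43) + 1.75(29.45) + 0.6(55.63) = 137.95
C2: 0.85(42.43) - 1.4(37.84) + 0.75(55.63) = 36.07 - 52.98 + 41.72 = 24.81
C3: 0.9(42.43) - 1.7(87.17) = 38.19 - 148.19 = -110.00
C4: 1.0(42.43) - 1.0(37.84) + 0.2(55.63) = 42.43 - 37.84 + 11.13 = 15.72
Combination 3 gives the minimum: -110.00 kips.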